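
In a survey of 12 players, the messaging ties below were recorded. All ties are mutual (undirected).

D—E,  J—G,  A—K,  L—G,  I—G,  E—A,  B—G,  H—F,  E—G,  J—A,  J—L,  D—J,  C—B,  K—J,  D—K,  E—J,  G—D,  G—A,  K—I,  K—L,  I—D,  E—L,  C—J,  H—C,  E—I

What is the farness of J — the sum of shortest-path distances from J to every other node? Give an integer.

16

Distances from J: A:1, B:2, C:1, D:1, E:1, F:3, G:1, H:2, I:2, K:1, L:1.
Sum = 1 + 2 + 1 + 1 + 1 + 3 + 1 + 2 + 2 + 1 + 1 = 16.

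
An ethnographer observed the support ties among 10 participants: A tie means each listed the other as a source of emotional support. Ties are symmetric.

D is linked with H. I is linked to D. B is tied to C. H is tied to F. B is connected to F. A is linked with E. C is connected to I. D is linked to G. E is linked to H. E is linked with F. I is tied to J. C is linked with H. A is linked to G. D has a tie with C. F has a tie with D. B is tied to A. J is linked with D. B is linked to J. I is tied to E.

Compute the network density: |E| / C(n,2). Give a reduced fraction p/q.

There are 19 edges and 10 nodes, so the maximum possible is C(10,2) = 45.
Density = 19/45.

19/45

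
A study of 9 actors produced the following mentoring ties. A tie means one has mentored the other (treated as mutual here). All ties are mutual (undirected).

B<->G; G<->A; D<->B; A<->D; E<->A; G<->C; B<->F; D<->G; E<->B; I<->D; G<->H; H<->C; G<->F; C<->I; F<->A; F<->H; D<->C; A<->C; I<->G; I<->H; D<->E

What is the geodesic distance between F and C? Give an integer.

2

One shortest route is F – A – C, which uses 2 edges, and F and C are not directly tied, so nothing shorter exists. So d(F,C) = 2.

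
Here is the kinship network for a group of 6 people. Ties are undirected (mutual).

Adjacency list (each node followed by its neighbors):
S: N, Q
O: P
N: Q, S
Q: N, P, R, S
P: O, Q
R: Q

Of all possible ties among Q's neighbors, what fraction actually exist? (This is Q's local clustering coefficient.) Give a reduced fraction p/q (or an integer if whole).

Q's neighbors: N, P, R, and S (k = 4).
Possible neighbor pairs: C(4,2) = 6. Edges among them: N–S → e = 1.
Clustering(Q) = 1/6.

1/6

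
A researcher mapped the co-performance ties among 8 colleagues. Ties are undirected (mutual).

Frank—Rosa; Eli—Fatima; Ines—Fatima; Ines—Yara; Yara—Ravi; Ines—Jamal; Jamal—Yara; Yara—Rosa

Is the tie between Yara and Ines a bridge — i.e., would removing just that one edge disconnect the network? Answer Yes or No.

No

Even without that edge, Yara still reaches Ines via Yara – Jamal – Ines, so the network stays connected. Not a bridge.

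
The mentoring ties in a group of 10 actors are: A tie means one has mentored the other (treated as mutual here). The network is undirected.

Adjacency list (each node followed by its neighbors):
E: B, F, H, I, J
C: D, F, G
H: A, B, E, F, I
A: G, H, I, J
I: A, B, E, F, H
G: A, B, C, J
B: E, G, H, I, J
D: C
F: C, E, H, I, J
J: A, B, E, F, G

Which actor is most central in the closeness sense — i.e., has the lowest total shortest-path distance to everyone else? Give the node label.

F

Farness (sum of distances to all others) for each node — A:15, B:14, C:15, D:23, E:14, F:13, G:14, H:14, I:14, J:14.
The smallest farness is 13, for F, so F has the highest closeness.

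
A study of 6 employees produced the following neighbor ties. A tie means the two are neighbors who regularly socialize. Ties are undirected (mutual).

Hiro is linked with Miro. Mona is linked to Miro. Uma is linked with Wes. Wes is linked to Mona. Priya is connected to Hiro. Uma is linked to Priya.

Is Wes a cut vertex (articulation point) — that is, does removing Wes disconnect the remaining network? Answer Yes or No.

Even without Wes, every remaining node can still reach every other (the residual graph is connected), so Wes is not a cut vertex.

No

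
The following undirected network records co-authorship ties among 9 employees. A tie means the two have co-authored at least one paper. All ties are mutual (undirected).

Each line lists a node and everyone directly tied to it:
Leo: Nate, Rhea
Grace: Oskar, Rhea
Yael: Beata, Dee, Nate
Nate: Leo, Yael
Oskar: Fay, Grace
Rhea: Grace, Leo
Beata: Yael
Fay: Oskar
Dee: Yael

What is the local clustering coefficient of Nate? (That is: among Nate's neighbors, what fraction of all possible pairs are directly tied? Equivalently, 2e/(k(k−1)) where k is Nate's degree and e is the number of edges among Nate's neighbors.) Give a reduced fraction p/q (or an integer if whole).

Nate's neighbors: Leo and Yael (k = 2).
Possible neighbor pairs: C(2,2) = 1. Edges among them: none → e = 0.
Clustering(Nate) = 0/1.

0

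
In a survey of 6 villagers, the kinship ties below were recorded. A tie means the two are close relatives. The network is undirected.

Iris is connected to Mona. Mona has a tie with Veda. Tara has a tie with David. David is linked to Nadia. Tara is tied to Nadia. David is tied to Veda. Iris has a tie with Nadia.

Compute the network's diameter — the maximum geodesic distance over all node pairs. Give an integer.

3

Eccentricity of each node (its greatest distance to any other): David:2, Iris:2, Mona:3, Nadia:2, Tara:3, Veda:2.
The maximum eccentricity is 3, realized for instance by the pair Mona–Tara via Mona – Iris – Nadia – Tara. So the diameter is 3.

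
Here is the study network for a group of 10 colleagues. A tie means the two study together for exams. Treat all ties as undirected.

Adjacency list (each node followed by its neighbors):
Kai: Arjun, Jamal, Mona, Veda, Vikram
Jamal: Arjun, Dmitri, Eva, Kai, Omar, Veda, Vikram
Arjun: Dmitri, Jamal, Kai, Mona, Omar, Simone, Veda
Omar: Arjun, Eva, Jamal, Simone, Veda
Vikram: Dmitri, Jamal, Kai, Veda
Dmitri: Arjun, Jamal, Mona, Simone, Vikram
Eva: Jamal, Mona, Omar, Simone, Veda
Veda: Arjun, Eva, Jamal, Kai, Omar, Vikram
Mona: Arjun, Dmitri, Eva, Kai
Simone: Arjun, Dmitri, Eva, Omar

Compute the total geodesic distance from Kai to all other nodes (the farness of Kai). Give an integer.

13

Distances from Kai: Arjun:1, Dmitri:2, Eva:2, Jamal:1, Mona:1, Omar:2, Simone:2, Veda:1, Vikram:1.
Sum = 1 + 2 + 2 + 1 + 1 + 2 + 2 + 1 + 1 = 13.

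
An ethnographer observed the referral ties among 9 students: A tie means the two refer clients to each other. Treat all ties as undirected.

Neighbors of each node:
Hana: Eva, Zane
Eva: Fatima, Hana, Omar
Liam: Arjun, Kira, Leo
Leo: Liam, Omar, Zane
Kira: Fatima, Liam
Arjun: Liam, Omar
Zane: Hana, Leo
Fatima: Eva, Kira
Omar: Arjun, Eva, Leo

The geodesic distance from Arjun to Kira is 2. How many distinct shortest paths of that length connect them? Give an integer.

The shortest distance is 2, and the only length-2 path is Arjun–Liam–Kira. So there is exactly 1 shortest path.

1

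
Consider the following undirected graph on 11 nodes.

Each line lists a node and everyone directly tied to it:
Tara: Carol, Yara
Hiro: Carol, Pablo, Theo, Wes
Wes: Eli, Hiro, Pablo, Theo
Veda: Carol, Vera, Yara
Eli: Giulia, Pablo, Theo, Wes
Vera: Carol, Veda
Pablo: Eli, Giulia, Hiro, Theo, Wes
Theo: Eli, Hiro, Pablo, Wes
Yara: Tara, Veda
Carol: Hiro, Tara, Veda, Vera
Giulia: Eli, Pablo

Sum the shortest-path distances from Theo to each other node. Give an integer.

21

Distances from Theo: Carol:2, Eli:1, Giulia:2, Hiro:1, Pablo:1, Tara:3, Veda:3, Vera:3, Wes:1, Yara:4.
Sum = 2 + 1 + 2 + 1 + 1 + 3 + 3 + 3 + 1 + 4 = 21.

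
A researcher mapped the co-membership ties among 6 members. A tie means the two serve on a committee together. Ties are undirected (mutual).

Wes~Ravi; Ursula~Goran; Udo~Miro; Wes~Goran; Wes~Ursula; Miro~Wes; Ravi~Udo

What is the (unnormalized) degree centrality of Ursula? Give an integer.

2

Ursula is directly tied to Goran and Wes. That is 2 neighbors, so the degree of Ursula is 2.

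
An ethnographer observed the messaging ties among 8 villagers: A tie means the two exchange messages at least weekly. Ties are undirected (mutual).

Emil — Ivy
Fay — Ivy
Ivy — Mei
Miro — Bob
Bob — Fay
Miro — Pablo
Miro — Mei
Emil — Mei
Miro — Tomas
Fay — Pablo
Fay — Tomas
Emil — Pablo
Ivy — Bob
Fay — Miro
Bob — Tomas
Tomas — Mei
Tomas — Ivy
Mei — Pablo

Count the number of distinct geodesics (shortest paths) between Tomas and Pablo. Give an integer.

3

The shortest distance is 2. The length-2 paths are: Tomas–Mei–Pablo; Tomas–Fay–Pablo; Tomas–Miro–Pablo.
That gives 3 distinct shortest paths.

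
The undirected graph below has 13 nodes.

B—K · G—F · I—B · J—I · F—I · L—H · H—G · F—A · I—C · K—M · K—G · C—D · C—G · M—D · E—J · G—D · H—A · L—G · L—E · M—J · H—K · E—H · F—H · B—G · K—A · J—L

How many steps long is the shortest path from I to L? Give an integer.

One shortest route is I – J – L, which uses 2 edges, and I and L are not directly tied, so nothing shorter exists. So d(I,L) = 2.

2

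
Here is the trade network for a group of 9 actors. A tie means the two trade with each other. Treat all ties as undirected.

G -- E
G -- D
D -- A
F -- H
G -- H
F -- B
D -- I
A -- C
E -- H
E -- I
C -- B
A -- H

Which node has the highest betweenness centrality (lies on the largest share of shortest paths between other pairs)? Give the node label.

Unnormalized betweenness of each node: A:15/2, B:1, C:5/2, D:4, E:3, F:7/2, G:3/2, H:21/2, I:1/2.
H has the largest value, 21/2, making it the main broker — the node through which the most shortest paths run.

H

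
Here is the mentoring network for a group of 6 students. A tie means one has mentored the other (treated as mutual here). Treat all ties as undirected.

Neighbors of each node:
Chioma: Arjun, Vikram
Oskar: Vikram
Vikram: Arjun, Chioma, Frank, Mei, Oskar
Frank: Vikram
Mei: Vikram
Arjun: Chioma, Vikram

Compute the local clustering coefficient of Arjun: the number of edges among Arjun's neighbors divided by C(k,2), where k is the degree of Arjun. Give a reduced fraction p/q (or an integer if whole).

1

Arjun's neighbors: Chioma and Vikram (k = 2).
Possible neighbor pairs: C(2,2) = 1. Edges among them: Chioma–Vikram → e = 1.
Clustering(Arjun) = 1/1.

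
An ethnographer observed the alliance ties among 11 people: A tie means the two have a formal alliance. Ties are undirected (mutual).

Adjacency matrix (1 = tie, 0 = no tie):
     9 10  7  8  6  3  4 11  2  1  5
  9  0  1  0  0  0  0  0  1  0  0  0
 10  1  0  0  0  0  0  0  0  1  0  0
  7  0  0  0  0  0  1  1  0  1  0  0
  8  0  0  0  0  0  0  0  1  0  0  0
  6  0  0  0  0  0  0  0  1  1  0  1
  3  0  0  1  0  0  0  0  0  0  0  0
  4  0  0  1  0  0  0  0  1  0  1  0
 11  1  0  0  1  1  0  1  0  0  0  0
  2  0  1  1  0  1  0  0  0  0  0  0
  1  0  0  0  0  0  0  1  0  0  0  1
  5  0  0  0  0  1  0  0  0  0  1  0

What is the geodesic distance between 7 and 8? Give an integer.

One shortest route is 7 – 4 – 11 – 8, which uses 3 edges, and at distance 2 from 7 we only reach {1, 6, 10, 11}, which does not include 8. So d(7,8) = 3.

3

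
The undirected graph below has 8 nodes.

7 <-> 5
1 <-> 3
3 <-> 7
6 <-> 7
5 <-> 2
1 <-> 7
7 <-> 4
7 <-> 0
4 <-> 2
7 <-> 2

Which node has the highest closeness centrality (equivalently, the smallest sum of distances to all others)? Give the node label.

Farness (sum of distances to all others) for each node — 0:13, 1:12, 2:11, 3:12, 4:12, 5:12, 6:13, 7:7.
The smallest farness is 7, for 7, so 7 has the highest closeness.

7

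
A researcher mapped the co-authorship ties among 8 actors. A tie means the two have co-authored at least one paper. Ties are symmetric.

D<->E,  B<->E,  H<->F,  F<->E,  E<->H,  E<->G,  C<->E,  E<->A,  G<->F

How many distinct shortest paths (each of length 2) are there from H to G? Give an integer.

The shortest distance is 2. The length-2 paths are: H–E–G; H–F–G.
That gives 2 distinct shortest paths.

2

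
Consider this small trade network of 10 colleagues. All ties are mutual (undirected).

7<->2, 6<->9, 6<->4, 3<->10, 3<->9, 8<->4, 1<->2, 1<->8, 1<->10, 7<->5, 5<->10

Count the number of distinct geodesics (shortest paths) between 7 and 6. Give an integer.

The shortest distance is 5. The length-5 paths are: 7–5–10–3–9–6; 7–2–1–8–4–6.
That gives 2 distinct shortest paths.

2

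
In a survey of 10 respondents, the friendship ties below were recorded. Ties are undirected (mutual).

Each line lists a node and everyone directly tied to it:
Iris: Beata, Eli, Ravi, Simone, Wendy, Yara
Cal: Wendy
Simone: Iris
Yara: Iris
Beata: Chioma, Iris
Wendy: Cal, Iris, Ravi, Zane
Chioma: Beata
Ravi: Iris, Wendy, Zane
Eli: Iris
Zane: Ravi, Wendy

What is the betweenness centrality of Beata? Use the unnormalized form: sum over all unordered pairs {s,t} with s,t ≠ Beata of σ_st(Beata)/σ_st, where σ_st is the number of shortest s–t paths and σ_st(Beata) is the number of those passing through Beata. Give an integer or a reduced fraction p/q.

8

Pairs whose geodesics pass through Beata — Zane–Chioma: 2/2; Eli–Chioma: 1; Simone–Chioma: 1; Ravi–Chioma: 1; Wendy–Chioma: 1; Iris–Chioma: 1; Cal–Chioma: 1; Chioma–Yara: 1.
All other pairs contribute 0.
Summing the contributions gives betweenness(Beata) = 8.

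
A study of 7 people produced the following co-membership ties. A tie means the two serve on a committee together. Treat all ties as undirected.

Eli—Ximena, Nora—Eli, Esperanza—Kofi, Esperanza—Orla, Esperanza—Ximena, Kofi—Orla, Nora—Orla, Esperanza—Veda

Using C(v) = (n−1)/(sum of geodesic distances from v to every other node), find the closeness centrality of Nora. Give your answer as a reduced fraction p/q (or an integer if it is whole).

6/11

Distances from Nora: Eli:1, Esperanza:2, Kofi:2, Orla:1, Veda:3, Ximena:2. Sum = 11.
n = 7, so closeness = 6/11.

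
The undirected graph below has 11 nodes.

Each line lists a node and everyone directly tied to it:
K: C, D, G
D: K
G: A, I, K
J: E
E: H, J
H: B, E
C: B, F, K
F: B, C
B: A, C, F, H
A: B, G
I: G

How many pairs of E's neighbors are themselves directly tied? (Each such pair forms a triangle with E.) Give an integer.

E's neighbors are H and J, but none of them are tied to each other, so no triangle contains E.

0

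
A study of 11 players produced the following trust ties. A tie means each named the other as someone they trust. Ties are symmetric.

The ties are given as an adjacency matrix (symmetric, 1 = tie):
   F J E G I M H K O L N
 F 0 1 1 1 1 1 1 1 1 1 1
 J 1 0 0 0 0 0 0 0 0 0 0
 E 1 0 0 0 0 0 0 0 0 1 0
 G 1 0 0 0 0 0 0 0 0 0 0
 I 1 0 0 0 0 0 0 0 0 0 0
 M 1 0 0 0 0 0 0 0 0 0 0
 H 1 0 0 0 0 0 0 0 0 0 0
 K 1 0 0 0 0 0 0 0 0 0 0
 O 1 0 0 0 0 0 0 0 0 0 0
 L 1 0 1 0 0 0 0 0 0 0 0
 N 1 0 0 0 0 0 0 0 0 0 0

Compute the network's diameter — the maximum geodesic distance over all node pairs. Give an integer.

Eccentricity of each node (its greatest distance to any other): E:2, F:1, G:2, H:2, I:2, J:2, K:2, L:2, M:2, N:2, O:2.
The maximum eccentricity is 2, realized for instance by the pair J–E via J – F – E. So the diameter is 2.

2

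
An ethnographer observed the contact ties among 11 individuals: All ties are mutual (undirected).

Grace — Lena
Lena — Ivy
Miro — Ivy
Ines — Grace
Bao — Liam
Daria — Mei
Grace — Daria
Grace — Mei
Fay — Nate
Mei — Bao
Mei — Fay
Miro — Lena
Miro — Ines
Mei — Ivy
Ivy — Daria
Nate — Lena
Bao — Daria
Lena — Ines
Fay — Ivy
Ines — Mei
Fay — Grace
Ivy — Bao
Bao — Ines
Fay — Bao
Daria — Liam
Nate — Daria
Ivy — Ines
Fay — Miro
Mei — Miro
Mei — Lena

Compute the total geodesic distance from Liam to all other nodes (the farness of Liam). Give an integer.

20

Distances from Liam: Bao:1, Daria:1, Fay:2, Grace:2, Ines:2, Ivy:2, Lena:3, Mei:2, Miro:3, Nate:2.
Sum = 1 + 1 + 2 + 2 + 2 + 2 + 3 + 2 + 3 + 2 = 20.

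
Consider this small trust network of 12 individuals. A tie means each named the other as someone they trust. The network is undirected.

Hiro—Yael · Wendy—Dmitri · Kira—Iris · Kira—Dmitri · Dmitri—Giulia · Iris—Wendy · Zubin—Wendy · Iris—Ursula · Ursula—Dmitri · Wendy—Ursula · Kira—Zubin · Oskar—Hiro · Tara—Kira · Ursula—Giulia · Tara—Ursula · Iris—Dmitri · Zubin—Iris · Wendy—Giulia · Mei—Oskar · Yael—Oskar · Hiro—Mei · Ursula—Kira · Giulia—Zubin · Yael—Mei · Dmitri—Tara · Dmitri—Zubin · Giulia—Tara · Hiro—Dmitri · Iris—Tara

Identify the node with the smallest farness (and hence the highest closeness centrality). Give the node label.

Dmitri

Farness (sum of distances to all others) for each node — Dmitri:14, Giulia:20, Hiro:18, Iris:19, Kira:20, Mei:26, Oskar:26, Tara:20, Ursula:19, Wendy:20, Yael:26, Zubin:20.
The smallest farness is 14, for Dmitri, so Dmitri has the highest closeness.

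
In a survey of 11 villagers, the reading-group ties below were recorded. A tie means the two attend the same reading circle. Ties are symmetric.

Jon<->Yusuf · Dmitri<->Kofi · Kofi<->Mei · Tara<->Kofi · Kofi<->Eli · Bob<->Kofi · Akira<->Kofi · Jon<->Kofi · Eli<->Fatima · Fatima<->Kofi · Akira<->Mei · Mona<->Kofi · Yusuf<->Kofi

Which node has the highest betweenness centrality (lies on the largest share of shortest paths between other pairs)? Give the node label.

Kofi

Unnormalized betweenness of each node: Akira:0, Bob:0, Dmitri:0, Eli:0, Fatima:0, Jon:0, Kofi:42, Mei:0, Mona:0, Tara:0, Yusuf:0.
Kofi has the largest value, 42, making it the main broker — the node through which the most shortest paths run.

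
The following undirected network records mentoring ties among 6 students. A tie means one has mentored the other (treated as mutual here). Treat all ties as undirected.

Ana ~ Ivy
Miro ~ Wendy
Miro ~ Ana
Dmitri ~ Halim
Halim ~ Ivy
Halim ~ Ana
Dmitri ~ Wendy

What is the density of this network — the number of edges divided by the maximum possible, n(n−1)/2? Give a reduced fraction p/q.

There are 7 edges and 6 nodes, so the maximum possible is C(6,2) = 15.
Density = 7/15.

7/15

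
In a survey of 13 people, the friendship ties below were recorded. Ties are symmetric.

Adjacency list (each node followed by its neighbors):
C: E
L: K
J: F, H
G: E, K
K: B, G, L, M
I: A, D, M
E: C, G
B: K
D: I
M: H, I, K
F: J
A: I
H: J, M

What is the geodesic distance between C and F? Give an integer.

7

One shortest route is C – E – G – K – M – H – J – F, which uses 7 edges, and at distance 6 from C we only reach {A, D, J}, which does not include F. So d(C,F) = 7.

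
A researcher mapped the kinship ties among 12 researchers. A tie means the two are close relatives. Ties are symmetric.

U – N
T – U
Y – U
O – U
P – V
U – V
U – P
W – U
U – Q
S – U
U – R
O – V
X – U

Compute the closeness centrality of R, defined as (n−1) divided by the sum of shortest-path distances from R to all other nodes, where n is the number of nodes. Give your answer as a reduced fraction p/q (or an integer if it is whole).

11/21

Distances from R: N:2, O:2, P:2, Q:2, S:2, T:2, U:1, V:2, W:2, X:2, Y:2. Sum = 21.
n = 12, so closeness = 11/21.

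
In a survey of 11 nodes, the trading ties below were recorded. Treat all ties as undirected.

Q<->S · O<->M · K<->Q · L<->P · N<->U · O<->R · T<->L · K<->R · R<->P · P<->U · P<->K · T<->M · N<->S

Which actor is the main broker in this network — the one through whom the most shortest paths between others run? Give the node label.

P

Unnormalized betweenness of each node: K:11, L:8, M:2, N:3, O:6, P:20, Q:6, R:11, S:2, T:3, U:8.
P has the largest value, 20, making it the main broker — the node through which the most shortest paths run.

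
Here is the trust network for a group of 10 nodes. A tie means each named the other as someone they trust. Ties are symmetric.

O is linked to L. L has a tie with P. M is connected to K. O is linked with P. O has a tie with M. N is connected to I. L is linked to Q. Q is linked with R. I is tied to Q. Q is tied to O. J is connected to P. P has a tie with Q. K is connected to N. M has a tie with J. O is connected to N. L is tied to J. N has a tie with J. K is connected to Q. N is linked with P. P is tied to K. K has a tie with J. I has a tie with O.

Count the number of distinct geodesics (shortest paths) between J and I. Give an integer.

1

The shortest distance is 2, and the only length-2 path is J–N–I. So there is exactly 1 shortest path.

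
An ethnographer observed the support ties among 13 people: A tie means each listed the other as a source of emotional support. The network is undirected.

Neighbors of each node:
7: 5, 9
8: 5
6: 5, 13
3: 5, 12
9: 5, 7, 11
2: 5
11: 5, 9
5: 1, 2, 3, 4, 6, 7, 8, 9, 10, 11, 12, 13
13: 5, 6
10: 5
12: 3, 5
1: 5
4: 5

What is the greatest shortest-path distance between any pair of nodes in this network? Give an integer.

Eccentricity of each node (its greatest distance to any other): 1:2, 2:2, 3:2, 4:2, 5:1, 6:2, 7:2, 8:2, 9:2, 10:2, 11:2, 12:2, 13:2.
The maximum eccentricity is 2, realized for instance by the pair 9–4 via 9 – 5 – 4. So the diameter is 2.

2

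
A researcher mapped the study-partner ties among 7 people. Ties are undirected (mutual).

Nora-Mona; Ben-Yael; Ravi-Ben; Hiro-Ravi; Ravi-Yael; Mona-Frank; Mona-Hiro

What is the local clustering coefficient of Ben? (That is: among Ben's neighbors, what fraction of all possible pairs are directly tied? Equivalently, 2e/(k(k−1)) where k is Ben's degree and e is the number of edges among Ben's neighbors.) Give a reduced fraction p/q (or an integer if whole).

Ben's neighbors: Ravi and Yael (k = 2).
Possible neighbor pairs: C(2,2) = 1. Edges among them: Ravi–Yael → e = 1.
Clustering(Ben) = 1/1.

1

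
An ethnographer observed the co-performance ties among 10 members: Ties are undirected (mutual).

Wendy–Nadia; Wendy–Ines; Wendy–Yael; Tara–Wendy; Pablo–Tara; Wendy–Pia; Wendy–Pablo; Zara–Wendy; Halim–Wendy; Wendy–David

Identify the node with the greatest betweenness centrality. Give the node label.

Unnormalized betweenness of each node: David:0, Halim:0, Ines:0, Nadia:0, Pablo:0, Pia:0, Tara:0, Wendy:35, Yael:0, Zara:0.
Wendy has the largest value, 35, making it the main broker — the node through which the most shortest paths run.

Wendy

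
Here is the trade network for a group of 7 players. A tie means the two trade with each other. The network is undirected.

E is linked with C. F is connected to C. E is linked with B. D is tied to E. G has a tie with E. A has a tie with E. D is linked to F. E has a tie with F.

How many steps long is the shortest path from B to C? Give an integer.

2

One shortest route is B – E – C, which uses 2 edges, and B and C are not directly tied, so nothing shorter exists. So d(B,C) = 2.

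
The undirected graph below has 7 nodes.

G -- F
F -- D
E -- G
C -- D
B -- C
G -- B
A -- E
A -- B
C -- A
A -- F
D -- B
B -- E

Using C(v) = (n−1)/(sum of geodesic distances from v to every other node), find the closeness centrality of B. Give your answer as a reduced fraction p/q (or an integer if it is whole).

6/7

Distances from B: A:1, C:1, D:1, E:1, F:2, G:1. Sum = 7.
n = 7, so closeness = 6/7.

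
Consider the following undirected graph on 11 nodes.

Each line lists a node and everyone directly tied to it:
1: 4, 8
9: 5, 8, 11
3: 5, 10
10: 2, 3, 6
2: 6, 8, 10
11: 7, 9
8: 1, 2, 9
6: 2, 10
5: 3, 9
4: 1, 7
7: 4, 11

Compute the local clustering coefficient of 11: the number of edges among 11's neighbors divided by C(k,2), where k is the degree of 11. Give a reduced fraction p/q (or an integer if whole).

0

11's neighbors: 7 and 9 (k = 2).
Possible neighbor pairs: C(2,2) = 1. Edges among them: none → e = 0.
Clustering(11) = 0/1.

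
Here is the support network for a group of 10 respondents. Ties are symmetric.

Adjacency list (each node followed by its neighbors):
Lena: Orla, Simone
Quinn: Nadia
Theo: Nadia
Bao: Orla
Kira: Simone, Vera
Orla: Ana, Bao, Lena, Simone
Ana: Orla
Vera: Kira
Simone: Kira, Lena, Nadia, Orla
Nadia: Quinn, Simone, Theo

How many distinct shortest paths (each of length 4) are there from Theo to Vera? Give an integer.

The shortest distance is 4, and the only length-4 path is Theo–Nadia–Simone–Kira–Vera. So there is exactly 1 shortest path.

1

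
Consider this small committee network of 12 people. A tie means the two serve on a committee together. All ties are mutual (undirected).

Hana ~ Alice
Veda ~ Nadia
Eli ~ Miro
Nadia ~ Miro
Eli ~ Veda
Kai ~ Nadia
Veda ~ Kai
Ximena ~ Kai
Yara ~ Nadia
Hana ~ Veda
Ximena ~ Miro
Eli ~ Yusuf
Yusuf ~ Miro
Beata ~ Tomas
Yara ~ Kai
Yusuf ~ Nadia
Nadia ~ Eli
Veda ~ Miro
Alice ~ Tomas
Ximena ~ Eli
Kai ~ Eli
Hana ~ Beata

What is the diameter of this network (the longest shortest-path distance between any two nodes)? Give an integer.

5

Eccentricity of each node (its greatest distance to any other): Alice:4, Beata:4, Eli:4, Hana:3, Kai:4, Miro:4, Nadia:4, Tomas:5, Veda:3, Ximena:5, Yara:5, Yusuf:5.
The maximum eccentricity is 5, realized for instance by the pair Tomas–Ximena via Tomas – Beata – Hana – Veda – Kai – Ximena. So the diameter is 5.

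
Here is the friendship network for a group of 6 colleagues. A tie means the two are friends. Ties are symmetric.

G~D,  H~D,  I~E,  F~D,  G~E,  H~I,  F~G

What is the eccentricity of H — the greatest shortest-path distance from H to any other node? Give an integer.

2

Distances from H: D:1, E:2, F:2, G:2, I:1.
The largest is 2 (to F, G, and E), so the eccentricity of H is 2.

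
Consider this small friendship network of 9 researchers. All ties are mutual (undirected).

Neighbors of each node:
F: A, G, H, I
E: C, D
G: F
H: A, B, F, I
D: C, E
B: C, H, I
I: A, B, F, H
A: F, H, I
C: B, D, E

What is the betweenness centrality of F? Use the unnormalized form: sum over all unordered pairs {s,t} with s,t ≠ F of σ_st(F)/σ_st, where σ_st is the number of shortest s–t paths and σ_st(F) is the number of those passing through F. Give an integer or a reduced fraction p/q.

Pairs whose geodesics pass through F — H–G: 1; B–G: 2/2; A–G: 1; G–I: 1; G–D: 2/2; G–E: 2/2; G–C: 2/2.
All other pairs contribute 0.
Summing the contributions gives betweenness(F) = 7.

7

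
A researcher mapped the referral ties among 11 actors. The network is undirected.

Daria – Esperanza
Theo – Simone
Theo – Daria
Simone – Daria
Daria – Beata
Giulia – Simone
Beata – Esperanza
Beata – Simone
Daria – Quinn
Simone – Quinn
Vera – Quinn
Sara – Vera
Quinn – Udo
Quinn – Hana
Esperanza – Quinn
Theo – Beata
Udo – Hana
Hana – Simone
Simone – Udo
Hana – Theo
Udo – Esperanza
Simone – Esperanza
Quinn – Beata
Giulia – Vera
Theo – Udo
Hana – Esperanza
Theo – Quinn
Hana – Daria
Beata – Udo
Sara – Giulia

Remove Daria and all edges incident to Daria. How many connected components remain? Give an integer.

Daria's neighbors (Beata, Esperanza, Hana, Quinn, Simone, and Theo) remain reachable from one another through other ties, so the rest of the network stays in one piece.

1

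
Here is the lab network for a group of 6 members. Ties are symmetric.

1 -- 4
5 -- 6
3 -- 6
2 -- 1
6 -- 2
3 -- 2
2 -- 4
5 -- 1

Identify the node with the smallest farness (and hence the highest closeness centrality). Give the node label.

Farness (sum of distances to all others) for each node — 1:7, 2:6, 3:8, 4:8, 5:8, 6:7.
The smallest farness is 6, for 2, so 2 has the highest closeness.

2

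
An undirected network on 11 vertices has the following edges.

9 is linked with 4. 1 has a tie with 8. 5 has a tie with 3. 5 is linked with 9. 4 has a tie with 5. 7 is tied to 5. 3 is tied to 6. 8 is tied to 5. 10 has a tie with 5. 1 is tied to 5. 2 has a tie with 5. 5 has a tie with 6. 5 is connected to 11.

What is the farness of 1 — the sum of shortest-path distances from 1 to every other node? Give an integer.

Distances from 1: 2:2, 3:2, 4:2, 5:1, 6:2, 7:2, 8:1, 9:2, 10:2, 11:2.
Sum = 2 + 2 + 2 + 1 + 2 + 2 + 1 + 2 + 2 + 2 = 18.

18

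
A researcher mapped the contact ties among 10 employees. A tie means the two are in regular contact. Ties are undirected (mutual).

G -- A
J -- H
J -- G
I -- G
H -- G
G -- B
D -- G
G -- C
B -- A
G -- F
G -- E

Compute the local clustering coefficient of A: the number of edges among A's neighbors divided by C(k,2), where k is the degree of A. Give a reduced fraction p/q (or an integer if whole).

1

A's neighbors: B and G (k = 2).
Possible neighbor pairs: C(2,2) = 1. Edges among them: B–G → e = 1.
Clustering(A) = 1/1.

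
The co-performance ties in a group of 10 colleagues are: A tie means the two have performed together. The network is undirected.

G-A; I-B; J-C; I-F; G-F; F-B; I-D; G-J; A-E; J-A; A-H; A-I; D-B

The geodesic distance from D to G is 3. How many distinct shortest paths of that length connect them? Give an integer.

The shortest distance is 3. The length-3 paths are: D–I–A–G; D–B–F–G; D–I–F–G.
That gives 3 distinct shortest paths.

3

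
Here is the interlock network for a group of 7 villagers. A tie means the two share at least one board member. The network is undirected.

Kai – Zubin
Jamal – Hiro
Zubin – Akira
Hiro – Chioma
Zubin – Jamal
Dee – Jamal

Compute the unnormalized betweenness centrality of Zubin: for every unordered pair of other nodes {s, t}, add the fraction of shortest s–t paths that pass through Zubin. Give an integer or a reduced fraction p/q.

Pairs whose geodesics pass through Zubin — Hiro–Kai: 1; Hiro–Akira: 1; Chioma–Kai: 1; Chioma–Akira: 1; Dee–Kai: 1; Dee–Akira: 1; Kai–Akira: 1; Kai–Jamal: 1; Akira–Jamal: 1.
All other pairs contribute 0.
Summing the contributions gives betweenness(Zubin) = 9.

9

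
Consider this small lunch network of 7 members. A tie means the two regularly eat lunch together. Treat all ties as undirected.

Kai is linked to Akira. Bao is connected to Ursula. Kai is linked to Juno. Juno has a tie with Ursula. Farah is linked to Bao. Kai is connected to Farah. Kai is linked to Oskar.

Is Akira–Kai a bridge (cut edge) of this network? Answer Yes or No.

Yes

Without the Akira–Kai edge there is no alternate route between Akira and Kai, so the network disconnects. It is a bridge.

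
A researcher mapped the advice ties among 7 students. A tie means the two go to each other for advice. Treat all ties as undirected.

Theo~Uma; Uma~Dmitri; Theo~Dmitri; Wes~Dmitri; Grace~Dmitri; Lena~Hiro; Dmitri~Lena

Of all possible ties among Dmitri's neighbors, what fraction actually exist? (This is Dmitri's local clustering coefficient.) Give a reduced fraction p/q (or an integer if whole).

1/10

Dmitri's neighbors: Grace, Lena, Theo, Uma, and Wes (k = 5).
Possible neighbor pairs: C(5,2) = 10. Edges among them: Theo–Uma → e = 1.
Clustering(Dmitri) = 1/10.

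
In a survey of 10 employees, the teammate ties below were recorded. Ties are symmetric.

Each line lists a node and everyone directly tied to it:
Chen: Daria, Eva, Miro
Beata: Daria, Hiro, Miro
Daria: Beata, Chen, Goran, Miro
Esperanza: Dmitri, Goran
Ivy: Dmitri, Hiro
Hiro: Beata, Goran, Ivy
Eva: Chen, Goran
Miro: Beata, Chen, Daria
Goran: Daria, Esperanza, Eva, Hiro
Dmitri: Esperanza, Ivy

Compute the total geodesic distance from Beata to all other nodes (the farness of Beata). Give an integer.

Distances from Beata: Chen:2, Daria:1, Dmitri:3, Esperanza:3, Eva:3, Goran:2, Hiro:1, Ivy:2, Miro:1.
Sum = 2 + 1 + 3 + 3 + 3 + 2 + 1 + 2 + 1 = 18.

18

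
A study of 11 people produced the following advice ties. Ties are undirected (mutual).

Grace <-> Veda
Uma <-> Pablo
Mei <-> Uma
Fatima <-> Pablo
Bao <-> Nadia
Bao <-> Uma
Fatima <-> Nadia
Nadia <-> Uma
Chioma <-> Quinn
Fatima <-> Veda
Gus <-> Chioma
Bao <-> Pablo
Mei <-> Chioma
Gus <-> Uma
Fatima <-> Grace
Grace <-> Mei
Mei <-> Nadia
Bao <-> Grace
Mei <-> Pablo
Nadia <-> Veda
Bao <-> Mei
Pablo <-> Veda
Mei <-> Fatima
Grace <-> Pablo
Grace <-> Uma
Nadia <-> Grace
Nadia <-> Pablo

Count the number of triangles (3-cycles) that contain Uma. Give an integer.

Uma's neighbors: Bao, Grace, Gus, Mei, Nadia, and Pablo.
Neighbor pairs that are themselves tied: Uma–Bao–Grace; Uma–Bao–Mei; Uma–Bao–Nadia; Uma–Bao–Pablo; Uma–Grace–Mei; Uma–Grace–Nadia; Uma–Grace–Pablo; Uma–Mei–Nadia; Uma–Mei–Pablo; Uma–Nadia–Pablo. Each forms one triangle with Uma, for 10 in total.

10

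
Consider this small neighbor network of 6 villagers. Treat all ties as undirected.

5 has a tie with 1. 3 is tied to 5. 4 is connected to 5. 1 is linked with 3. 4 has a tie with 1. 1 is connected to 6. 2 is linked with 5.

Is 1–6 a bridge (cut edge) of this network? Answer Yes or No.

Without the 1–6 edge there is no alternate route between 1 and 6, so the network disconnects. It is a bridge.

Yes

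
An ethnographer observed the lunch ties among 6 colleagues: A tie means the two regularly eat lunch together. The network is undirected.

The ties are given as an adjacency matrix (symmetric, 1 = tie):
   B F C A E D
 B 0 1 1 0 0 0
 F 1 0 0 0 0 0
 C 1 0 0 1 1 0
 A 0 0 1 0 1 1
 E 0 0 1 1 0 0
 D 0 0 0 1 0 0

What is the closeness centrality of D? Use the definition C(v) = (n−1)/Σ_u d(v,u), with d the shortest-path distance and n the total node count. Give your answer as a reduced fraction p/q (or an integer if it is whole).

Distances from D: A:1, B:3, C:2, E:2, F:4. Sum = 12.
n = 6, so closeness = 5/12.

5/12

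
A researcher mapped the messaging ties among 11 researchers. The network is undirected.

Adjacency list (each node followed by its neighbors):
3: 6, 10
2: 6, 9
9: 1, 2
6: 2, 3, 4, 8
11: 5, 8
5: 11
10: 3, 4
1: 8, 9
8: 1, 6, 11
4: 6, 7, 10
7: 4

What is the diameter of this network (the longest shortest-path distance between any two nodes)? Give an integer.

5

Eccentricity of each node (its greatest distance to any other): 1:4, 2:4, 3:4, 4:4, 5:5, 6:3, 7:5, 8:3, 9:4, 10:5, 11:4.
The maximum eccentricity is 5, realized for instance by the pair 5–7 via 5 – 11 – 8 – 6 – 4 – 7. So the diameter is 5.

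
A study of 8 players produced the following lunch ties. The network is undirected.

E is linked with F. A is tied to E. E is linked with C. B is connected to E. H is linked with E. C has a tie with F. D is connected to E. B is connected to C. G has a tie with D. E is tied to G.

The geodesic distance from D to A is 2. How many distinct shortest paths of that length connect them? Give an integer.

The shortest distance is 2, and the only length-2 path is D–E–A. So there is exactly 1 shortest path.

1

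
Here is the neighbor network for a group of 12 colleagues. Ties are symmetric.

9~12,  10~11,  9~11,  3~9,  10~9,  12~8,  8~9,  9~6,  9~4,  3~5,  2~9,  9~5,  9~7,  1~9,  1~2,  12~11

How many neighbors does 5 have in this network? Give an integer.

2

5 is directly tied to 3 and 9. That is 2 neighbors, so the degree of 5 is 2.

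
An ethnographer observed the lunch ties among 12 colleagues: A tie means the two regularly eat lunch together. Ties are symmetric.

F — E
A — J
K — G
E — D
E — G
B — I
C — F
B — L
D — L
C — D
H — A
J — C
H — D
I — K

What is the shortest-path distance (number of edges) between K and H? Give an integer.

One shortest route is K – G – E – D – H, which uses 4 edges, and at distance 3 from K we only reach {D, F, L}, which does not include H. So d(K,H) = 4.

4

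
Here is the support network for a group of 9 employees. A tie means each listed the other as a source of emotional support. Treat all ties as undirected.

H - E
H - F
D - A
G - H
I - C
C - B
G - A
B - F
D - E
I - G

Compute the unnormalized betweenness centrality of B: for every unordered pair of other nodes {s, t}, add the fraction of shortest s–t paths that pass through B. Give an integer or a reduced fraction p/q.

5/2

Pairs whose geodesics pass through B — H–C: 1/2; E–C: 1/2; I–F: 1/2; C–F: 1.
All other pairs contribute 0.
Summing the contributions gives betweenness(B) = 5/2.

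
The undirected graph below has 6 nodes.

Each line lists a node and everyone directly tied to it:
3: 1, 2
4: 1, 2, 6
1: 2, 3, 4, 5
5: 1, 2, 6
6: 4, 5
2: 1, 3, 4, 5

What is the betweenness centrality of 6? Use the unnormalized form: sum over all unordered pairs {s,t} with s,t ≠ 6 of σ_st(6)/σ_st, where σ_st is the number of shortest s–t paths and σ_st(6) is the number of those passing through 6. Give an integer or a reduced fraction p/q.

Pairs whose geodesics pass through 6 — 5–4: 1/3.
All other pairs contribute 0.
Summing the contributions gives betweenness(6) = 1/3.

1/3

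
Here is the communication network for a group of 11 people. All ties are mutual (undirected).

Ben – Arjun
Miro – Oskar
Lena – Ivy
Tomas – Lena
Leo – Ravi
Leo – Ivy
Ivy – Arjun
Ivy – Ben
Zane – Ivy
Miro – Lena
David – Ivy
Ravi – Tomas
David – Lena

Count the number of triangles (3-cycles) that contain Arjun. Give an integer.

Arjun's neighbors: Ben and Ivy.
Neighbor pairs that are themselves tied: Arjun–Ben–Ivy. Each forms one triangle with Arjun, for 1 in total.

1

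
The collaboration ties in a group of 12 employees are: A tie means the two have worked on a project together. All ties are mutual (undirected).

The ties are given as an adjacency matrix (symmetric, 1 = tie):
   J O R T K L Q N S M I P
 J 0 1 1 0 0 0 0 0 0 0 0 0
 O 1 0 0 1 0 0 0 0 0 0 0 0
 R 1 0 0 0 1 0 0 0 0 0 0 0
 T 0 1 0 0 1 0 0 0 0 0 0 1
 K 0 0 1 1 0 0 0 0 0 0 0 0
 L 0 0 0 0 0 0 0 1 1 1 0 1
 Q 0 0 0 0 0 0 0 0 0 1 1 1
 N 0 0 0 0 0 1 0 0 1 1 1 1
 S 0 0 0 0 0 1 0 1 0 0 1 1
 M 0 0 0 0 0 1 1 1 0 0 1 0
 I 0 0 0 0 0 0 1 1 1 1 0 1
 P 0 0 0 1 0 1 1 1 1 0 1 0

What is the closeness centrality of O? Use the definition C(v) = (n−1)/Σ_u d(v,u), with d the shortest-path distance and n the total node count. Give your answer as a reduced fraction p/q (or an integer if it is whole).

11/27

Distances from O: I:3, J:1, K:2, L:3, M:4, N:3, P:2, Q:3, R:2, S:3, T:1. Sum = 27.
n = 12, so closeness = 11/27.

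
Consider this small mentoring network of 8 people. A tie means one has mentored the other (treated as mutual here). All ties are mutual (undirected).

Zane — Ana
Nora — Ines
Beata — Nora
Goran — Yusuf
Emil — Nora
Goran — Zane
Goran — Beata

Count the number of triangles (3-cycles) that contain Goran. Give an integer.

0

Goran's neighbors are Beata, Yusuf, and Zane, but none of them are tied to each other, so no triangle contains Goran.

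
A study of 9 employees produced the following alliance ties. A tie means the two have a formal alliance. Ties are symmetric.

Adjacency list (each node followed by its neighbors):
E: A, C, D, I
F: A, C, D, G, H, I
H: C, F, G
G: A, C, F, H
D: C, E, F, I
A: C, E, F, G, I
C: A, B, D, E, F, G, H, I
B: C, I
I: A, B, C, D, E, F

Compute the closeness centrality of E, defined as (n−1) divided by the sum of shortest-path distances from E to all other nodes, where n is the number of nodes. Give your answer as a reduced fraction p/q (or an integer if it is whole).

Distances from E: A:1, B:2, C:1, D:1, F:2, G:2, H:2, I:1. Sum = 12.
n = 9, so closeness = 8/12 = 2/3.

2/3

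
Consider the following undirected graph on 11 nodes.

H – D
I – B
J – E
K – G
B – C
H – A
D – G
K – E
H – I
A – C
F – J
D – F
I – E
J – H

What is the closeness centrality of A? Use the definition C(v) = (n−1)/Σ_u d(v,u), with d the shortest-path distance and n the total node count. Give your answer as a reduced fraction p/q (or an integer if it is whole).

10/23

Distances from A: B:2, C:1, D:2, E:3, F:3, G:3, H:1, I:2, J:2, K:4. Sum = 23.
n = 11, so closeness = 10/23.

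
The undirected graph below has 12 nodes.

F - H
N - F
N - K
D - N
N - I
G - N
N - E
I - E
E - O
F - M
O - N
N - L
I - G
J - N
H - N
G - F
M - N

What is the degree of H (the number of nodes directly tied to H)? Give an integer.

2

H is directly tied to F and N. That is 2 neighbors, so the degree of H is 2.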